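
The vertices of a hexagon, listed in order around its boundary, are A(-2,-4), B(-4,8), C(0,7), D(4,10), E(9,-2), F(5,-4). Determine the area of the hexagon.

120

A→B: (-2)(8) − (-4)(-4) = -32
B→C: (-4)(7) − (0)(8) = -28
C→D: (0)(10) − (4)(7) = -28
D→E: (4)(-2) − (9)(10) = -98
E→F: (9)(-4) − (5)(-2) = -26
F→A: (5)(-4) − (-2)(-4) = -28
Σ = -240
Area = |Σ|/2 = 120.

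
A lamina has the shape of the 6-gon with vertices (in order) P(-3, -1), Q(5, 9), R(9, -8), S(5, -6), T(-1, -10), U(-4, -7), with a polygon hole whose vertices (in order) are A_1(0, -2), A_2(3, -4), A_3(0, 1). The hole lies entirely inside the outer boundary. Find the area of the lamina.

Outer boundary:
Apply the shoelace (surveyor's) formula: 2A = Σ (x_i·y_{i+1} − x_{i+1}·y_i), indices taken mod 6.
Cross-terms: -22, -121, -14, -56, -33, -17  ⇒  Σ = -263
Area = |Σ|/2 = 131.5.
Hole:
Apply the shoelace formula: 2A = Σ (x_i·y_{i+1} − x_{i+1}·y_i), indices taken mod 3.
A_1→A_2: (0)(-4) − (3)(-2) = 6
A_2→A_3: (3)(1) − (0)(-4) = 3
A_3→A_1: (0)(-2) − (0)(1) = 0
Σ = 9
Area = |Σ|/2 = 4.5.
Net area = 131.5 − 4.5 = 127.

127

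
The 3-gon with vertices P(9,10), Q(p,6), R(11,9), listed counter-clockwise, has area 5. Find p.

7

The doubled signed area Σ (x_i y_{i+1} − x_{i+1} y_i) is linear in p.
With p=0 it equals 17; the coefficient of p is -1 (from the two edges through Q).
So -1·p + 17 = 2·5 = 10 ⇒ p = 7.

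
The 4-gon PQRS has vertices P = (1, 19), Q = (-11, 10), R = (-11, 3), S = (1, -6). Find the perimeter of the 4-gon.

|PQ| = √((-12)² + (-9)²) = √225 = 15
|QR| = √((0)² + (-7)²) = √49 = 7
|RS| = √((12)² + (-9)²) = √225 = 15
|SP| = √((0)² + (25)²) = √625 = 25
Perimeter = 15 + 7 + 15 + 25 = 62.

62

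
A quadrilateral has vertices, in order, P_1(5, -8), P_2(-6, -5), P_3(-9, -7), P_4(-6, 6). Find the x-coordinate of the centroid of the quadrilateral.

-10/3

Apply the shoelace formula. First the cross-terms c_i = x_i·y_{i+1} − x_{i+1}·y_i:
  -73, -3, -96, 18  ⇒  2A = -154, A = -77.
Then Σ (x_i + x_{i+1})·c_i = 1540, so x̄ = 1540 / (6·(-77)) = -10/3.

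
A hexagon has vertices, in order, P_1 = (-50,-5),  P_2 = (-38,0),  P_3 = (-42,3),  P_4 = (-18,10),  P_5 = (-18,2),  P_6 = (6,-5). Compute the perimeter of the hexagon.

|P_1P_2| = √((12)² + (5)²) = √169 = 13
|P_2P_3| = √((-4)² + (3)²) = √25 = 5
|P_3P_4| = √((24)² + (7)²) = √625 = 25
|P_4P_5| = √((0)² + (-8)²) = √64 = 8
|P_5P_6| = √((24)² + (-7)²) = √625 = 25
|P_6P_1| = √((-56)² + (0)²) = √3136 = 56
Perimeter = 13 + 5 + 25 + 8 + 25 + 56 = 132.

132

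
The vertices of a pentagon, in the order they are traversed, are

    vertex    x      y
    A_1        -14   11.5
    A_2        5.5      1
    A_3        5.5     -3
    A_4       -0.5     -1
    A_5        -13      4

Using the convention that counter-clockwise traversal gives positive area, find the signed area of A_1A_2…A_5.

-107.375

Apply the surveyor's formula: 2A = Σ (x_i·y_{i+1} − x_{i+1}·y_i), indices taken mod 5.
Σ = (-77.25) + (-22) + (-7) + (-15) + (-93.5) = -214.75
Signed area = Σ/2 = -107.375 (negative ⇒ clockwise traversal).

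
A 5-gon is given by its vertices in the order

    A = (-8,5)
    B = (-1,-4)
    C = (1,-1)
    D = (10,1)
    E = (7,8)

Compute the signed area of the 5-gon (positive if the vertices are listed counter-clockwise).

Apply the surveyor's formula: 2A = Σ (x_i·y_{i+1} − x_{i+1}·y_i), indices taken mod 5.
Σ = (37) + (5) + (11) + (73) + (99) = 225
Signed area = Σ/2 = 112.5 (positive ⇒ counter-clockwise traversal).

112.5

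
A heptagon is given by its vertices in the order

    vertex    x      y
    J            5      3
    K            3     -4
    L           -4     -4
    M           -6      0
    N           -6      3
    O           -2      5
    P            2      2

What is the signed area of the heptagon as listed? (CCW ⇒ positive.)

-70.5

Apply the shoelace (surveyor's) formula: 2A = Σ (x_i·y_{i+1} − x_{i+1}·y_i), indices taken mod 7.
Cross-terms: -29, -28, -24, -18, -24, -14, -4  ⇒  Σ = -141
Signed area = Σ/2 = -70.5 (negative ⇒ clockwise traversal).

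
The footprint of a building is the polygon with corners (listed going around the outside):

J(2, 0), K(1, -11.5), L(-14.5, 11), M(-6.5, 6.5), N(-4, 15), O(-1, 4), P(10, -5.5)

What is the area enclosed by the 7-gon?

148.75

Apply the shoelace formula: 2A = Σ (x_i·y_{i+1} − x_{i+1}·y_i), indices taken mod 7.
J→K: (2)(-11.5) − (1)(0) = -23
K→L: (1)(11) − (-14.5)(-11.5) = -155.75
L→M: (-14.5)(6.5) − (-6.5)(11) = -22.75
M→N: (-6.5)(15) − (-4)(6.5) = -71.5
N→O: (-4)(4) − (-1)(15) = -1
O→P: (-1)(-5.5) − (10)(4) = -34.5
P→J: (10)(0) − (2)(-5.5) = 11
Σ = -297.5
Area = |Σ|/2 = 148.75.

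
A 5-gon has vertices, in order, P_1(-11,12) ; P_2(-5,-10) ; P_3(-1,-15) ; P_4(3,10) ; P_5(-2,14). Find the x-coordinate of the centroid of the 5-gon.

-778/231

Apply the surveyor's formula. First the cross-terms c_i = x_i·y_{i+1} − x_{i+1}·y_i:
  170, 65, 35, 62, 130  ⇒  2A = 462, A = 231.
Then Σ (x_i + x_{i+1})·c_i = -4668, so x̄ = -4668 / (6·231) = -778/231.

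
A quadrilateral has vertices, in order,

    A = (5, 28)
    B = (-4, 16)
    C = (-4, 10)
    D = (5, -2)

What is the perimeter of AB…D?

|AB| = √((-9)² + (-12)²) = √225 = 15
|BC| = √((0)² + (-6)²) = √36 = 6
|CD| = √((9)² + (-12)²) = √225 = 15
|DA| = √((0)² + (30)²) = √900 = 30
Perimeter = 15 + 6 + 15 + 30 = 66.

66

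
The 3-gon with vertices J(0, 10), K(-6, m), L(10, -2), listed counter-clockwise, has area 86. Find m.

0

Write out the shoelace sum; only the two edges meeting at K involve m:
2·Area = [(0·m − (-6)·10) + ((-6)·(-2) − 10·m)] + 100
       = -10·m + 172 = 172
⇒ m = 0.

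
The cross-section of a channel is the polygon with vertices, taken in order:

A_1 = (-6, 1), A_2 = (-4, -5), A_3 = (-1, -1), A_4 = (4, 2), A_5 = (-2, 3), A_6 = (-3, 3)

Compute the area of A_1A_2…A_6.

34.5

Σ = (34) + (-1) + (2) + (16) + (3) + (15) = 69
Area = |Σ|/2 = 34.5.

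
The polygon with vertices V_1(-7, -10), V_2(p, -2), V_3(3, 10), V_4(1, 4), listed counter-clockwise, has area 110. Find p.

9

The doubled signed area Σ (x_i y_{i+1} − x_{i+1} y_i) is linear in p.
With p=0 it equals 40; the coefficient of p is 20 (from the two edges through V_2).
So 20·p + 40 = 2·110 = 220 ⇒ p = 9.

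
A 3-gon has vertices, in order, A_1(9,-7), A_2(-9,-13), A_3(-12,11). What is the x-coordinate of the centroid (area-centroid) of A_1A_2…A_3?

-4

Apply the surveyor's formula. First the cross-terms c_i = x_i·y_{i+1} − x_{i+1}·y_i:
  -180, -255, -15  ⇒  2A = -450, A = -225.
Then Σ (x_i + x_{i+1})·c_i = 5400, so x̄ = 5400 / (6·(-225)) = -4.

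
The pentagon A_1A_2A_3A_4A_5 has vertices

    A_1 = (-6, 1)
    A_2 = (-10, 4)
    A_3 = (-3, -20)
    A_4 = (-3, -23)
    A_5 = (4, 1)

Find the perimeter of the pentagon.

68

|A_1A_2| = √((-4)² + (3)²) = √25 = 5
|A_2A_3| = √((7)² + (-24)²) = √625 = 25
|A_3A_4| = √((0)² + (-3)²) = √9 = 3
|A_4A_5| = √((7)² + (24)²) = √625 = 25
|A_5A_1| = √((-10)² + (0)²) = √100 = 10
Perimeter = 5 + 25 + 3 + 25 + 10 = 68.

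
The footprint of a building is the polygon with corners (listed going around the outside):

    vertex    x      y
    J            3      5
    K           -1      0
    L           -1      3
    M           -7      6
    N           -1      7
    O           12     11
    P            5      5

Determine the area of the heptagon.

Σ = (5) + (-3) + (15) + (-43) + (-95) + (5) + (10) = -106
Area = |Σ|/2 = 53.

53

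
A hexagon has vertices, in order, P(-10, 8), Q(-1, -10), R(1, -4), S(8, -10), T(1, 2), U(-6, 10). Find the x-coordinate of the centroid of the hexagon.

-283/122

Apply the shoelace formula. First the cross-terms c_i = x_i·y_{i+1} − x_{i+1}·y_i:
  108, 14, 22, 26, 22, 52  ⇒  2A = 244, A = 122.
Then Σ (x_i + x_{i+1})·c_i = -1698, so x̄ = -1698 / (6·122) = -283/122.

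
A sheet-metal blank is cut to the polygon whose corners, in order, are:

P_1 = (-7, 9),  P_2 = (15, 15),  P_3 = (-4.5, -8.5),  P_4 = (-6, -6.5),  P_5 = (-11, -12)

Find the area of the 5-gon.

252.125

P_1→P_2: (-7)(15) − (15)(9) = -240
P_2→P_3: (15)(-8.5) − (-4.5)(15) = -60
P_3→P_4: (-4.5)(-6.5) − (-6)(-8.5) = -21.75
P_4→P_5: (-6)(-12) − (-11)(-6.5) = 0.5
P_5→P_1: (-11)(9) − (-7)(-12) = -183
Σ = -504.25
Area = |Σ|/2 = 252.125.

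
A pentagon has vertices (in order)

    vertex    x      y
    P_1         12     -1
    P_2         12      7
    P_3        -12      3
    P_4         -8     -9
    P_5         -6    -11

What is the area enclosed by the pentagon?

260

Apply the shoelace (surveyor's) formula: 2A = Σ (x_i·y_{i+1} − x_{i+1}·y_i), indices taken mod 5.
P_1→P_2: (12)(7) − (12)(-1) = 96
P_2→P_3: (12)(3) − (-12)(7) = 120
P_3→P_4: (-12)(-9) − (-8)(3) = 132
P_4→P_5: (-8)(-11) − (-6)(-9) = 34
P_5→P_1: (-6)(-1) − (12)(-11) = 138
Σ = 520
Area = |Σ|/2 = 260.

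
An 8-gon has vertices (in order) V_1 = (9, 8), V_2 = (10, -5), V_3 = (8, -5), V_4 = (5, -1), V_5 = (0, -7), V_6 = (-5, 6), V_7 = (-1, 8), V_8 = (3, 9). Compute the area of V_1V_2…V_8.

Apply the shoelace formula: 2A = Σ (x_i·y_{i+1} − x_{i+1}·y_i), indices taken mod 8.
Σ = (-125) + (-10) + (17) + (-35) + (-35) + (-34) + (-33) + (-57) = -312
Area = |Σ|/2 = 156.

156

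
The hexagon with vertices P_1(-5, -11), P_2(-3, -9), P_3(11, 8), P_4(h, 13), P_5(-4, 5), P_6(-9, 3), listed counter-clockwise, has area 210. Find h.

The doubled signed area Σ (x_i y_{i+1} − x_{i+1} y_i) is linear in h.
With h=0 it equals 429; the coefficient of h is -3 (from the two edges through P_4).
So -3·h + 429 = 2·210 = 420 ⇒ h = 3.

3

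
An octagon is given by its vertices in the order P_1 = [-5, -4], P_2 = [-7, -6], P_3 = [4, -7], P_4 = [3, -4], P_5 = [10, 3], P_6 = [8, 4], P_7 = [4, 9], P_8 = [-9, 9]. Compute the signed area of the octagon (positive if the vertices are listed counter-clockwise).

199.5

Σ = (2) + (73) + (5) + (49) + (16) + (56) + (117) + (81) = 399
Signed area = Σ/2 = 199.5 (positive ⇒ counter-clockwise traversal).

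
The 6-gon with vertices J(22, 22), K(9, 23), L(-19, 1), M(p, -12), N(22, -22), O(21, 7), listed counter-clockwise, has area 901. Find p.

16

Write out the shoelace sum; only the two edges meeting at M involve p:
2·Area = [((-19)·(-12) − p·1) + (p·(-22) − 22·(-12))] + 1678
       = -23·p + 2170 = 1802
⇒ p = 16.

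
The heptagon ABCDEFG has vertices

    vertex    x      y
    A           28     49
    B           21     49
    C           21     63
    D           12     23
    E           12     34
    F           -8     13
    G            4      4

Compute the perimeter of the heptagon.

168

|AB| = √((-7)² + (0)²) = √49 = 7
|BC| = √((0)² + (14)²) = √196 = 14
|CD| = √((-9)² + (-40)²) = √1681 = 41
|DE| = √((0)² + (11)²) = √121 = 11
|EF| = √((-20)² + (-21)²) = √841 = 29
|FG| = √((12)² + (-9)²) = √225 = 15
|GA| = √((24)² + (45)²) = √2601 = 51
Perimeter = 7 + 14 + 41 + 11 + 29 + 15 + 51 = 168.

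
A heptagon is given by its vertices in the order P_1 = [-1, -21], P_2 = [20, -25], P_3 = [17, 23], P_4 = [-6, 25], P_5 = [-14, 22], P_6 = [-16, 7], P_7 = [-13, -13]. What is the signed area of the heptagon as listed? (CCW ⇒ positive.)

P_1→P_2: (-1)(-25) − (20)(-21) = 445
P_2→P_3: (20)(23) − (17)(-25) = 885
P_3→P_4: (17)(25) − (-6)(23) = 563
P_4→P_5: (-6)(22) − (-14)(25) = 218
P_5→P_6: (-14)(7) − (-16)(22) = 254
P_6→P_7: (-16)(-13) − (-13)(7) = 299
P_7→P_1: (-13)(-21) − (-1)(-13) = 260
Σ = 2924
Signed area = Σ/2 = 1462 (positive ⇒ counter-clockwise traversal).

1462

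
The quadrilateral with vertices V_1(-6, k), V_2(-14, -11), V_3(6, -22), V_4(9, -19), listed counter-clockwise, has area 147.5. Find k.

The doubled signed area Σ (x_i y_{i+1} − x_{i+1} y_i) is linear in k.
With k=0 it equals 410; the coefficient of k is 23 (from the two edges through V_1).
So 23·k + 410 = 2·147.5 = 295 ⇒ k = -5.

-5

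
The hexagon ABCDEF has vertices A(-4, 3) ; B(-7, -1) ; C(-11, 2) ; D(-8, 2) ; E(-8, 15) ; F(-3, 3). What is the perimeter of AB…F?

|AB| = √((-3)² + (-4)²) = √25 = 5
|BC| = √((-4)² + (3)²) = √25 = 5
|CD| = √((3)² + (0)²) = √9 = 3
|DE| = √((0)² + (13)²) = √169 = 13
|EF| = √((5)² + (-12)²) = √169 = 13
|FA| = √((-1)² + (0)²) = √1 = 1
Perimeter = 5 + 5 + 3 + 13 + 13 + 1 = 40.

40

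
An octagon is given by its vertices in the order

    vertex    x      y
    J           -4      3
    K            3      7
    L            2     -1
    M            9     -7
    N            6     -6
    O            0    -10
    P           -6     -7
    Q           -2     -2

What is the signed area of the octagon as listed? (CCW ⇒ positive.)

Apply the surveyor's formula: 2A = Σ (x_i·y_{i+1} − x_{i+1}·y_i), indices taken mod 8.
J→K: (-4)(7) − (3)(3) = -37
K→L: (3)(-1) − (2)(7) = -17
L→M: (2)(-7) − (9)(-1) = -5
M→N: (9)(-6) − (6)(-7) = -12
N→O: (6)(-10) − (0)(-6) = -60
O→P: (0)(-7) − (-6)(-10) = -60
P→Q: (-6)(-2) − (-2)(-7) = -2
Q→J: (-2)(3) − (-4)(-2) = -14
Σ = -207
Signed area = Σ/2 = -103.5 (negative ⇒ clockwise traversal).

-103.5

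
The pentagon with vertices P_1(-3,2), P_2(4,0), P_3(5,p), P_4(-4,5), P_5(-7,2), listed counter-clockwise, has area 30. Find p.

The doubled signed area Σ (x_i y_{i+1} − x_{i+1} y_i) is linear in p.
With p=0 it equals 36; the coefficient of p is 8 (from the two edges through P_3).
So 8·p + 36 = 2·30 = 60 ⇒ p = 3.

3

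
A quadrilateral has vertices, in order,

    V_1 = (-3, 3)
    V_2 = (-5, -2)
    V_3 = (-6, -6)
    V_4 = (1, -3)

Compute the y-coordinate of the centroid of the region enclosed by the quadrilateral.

-113/57

Apply the shoelace formula. First the cross-terms c_i = x_i·y_{i+1} − x_{i+1}·y_i:
  21, 18, 24, -6  ⇒  2A = 57, A = 28.5.
Then Σ (y_i + y_{i+1})·c_i = -339, so ȳ = -339 / (6·28.5) = -113/57.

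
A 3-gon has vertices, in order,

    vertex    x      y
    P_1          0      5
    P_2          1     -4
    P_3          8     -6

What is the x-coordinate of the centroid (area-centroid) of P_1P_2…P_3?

3

Apply the shoelace formula. First the cross-terms c_i = x_i·y_{i+1} − x_{i+1}·y_i:
  -5, 26, 40  ⇒  2A = 61, A = 30.5.
Then Σ (x_i + x_{i+1})·c_i = 549, so x̄ = 549 / (6·30.5) = 3.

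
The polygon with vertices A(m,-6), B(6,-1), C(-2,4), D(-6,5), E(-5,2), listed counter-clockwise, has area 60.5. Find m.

The doubled signed area Σ (x_i y_{i+1} − x_{i+1} y_i) is linear in m.
With m=0 it equals 115; the coefficient of m is -3 (from the two edges through A).
So -3·m + 115 = 2·60.5 = 121 ⇒ m = -2.

-2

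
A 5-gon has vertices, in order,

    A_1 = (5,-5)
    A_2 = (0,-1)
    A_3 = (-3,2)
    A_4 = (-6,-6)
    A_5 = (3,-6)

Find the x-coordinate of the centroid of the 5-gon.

Apply the surveyor's formula. First the cross-terms c_i = x_i·y_{i+1} − x_{i+1}·y_i:
  -5, -3, 30, 54, 15  ⇒  2A = 91, A = 45.5.
Then Σ (x_i + x_{i+1})·c_i = -328, so x̄ = -328 / (6·45.5) = -328/273.

-328/273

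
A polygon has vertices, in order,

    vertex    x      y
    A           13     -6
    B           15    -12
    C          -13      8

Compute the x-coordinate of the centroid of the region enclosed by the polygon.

5

Apply Gauss's area formula. First the cross-terms c_i = x_i·y_{i+1} − x_{i+1}·y_i:
  -66, -36, -26  ⇒  2A = -128, A = -64.
Then Σ (x_i + x_{i+1})·c_i = -1920, so x̄ = -1920 / (6·(-64)) = 5.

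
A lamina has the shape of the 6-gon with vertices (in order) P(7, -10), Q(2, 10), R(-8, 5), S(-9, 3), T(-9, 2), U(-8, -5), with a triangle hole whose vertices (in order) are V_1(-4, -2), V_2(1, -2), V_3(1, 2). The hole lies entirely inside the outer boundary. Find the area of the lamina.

183

Outer boundary:
Apply the shoelace (surveyor's) formula: 2A = Σ (x_i·y_{i+1} − x_{i+1}·y_i), indices taken mod 6.
Σ = (90) + (90) + (21) + (9) + (61) + (115) = 386
Area = |Σ|/2 = 193.
Hole:
Apply the surveyor's formula: 2A = Σ (x_i·y_{i+1} − x_{i+1}·y_i), indices taken mod 3.
Σ = (10) + (4) + (6) = 20
Area = |Σ|/2 = 10.
Net area = 193 − 10 = 183.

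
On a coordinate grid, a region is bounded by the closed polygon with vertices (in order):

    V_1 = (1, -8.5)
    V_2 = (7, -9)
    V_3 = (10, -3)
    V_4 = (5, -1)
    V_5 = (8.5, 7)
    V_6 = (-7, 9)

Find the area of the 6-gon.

Σ = (50.5) + (69) + (5) + (43.5) + (125.5) + (50.5) = 344
Area = |Σ|/2 = 172.

172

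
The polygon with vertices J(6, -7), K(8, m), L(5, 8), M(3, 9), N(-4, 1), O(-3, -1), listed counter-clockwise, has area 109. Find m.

4

Write out the shoelace sum; only the two edges meeting at K involve m:
2·Area = [(6·m − 8·(-7)) + (8·8 − 5·m)] + 94
       = 1·m + 214 = 218
⇒ m = 4.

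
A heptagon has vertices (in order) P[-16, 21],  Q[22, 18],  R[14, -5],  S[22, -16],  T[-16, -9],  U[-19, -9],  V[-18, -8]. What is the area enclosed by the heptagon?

Apply the shoelace formula: 2A = Σ (x_i·y_{i+1} − x_{i+1}·y_i), indices taken mod 7.
P→Q: (-16)(18) − (22)(21) = -750
Q→R: (22)(-5) − (14)(18) = -362
R→S: (14)(-16) − (22)(-5) = -114
S→T: (22)(-9) − (-16)(-16) = -454
T→U: (-16)(-9) − (-19)(-9) = -27
U→V: (-19)(-8) − (-18)(-9) = -10
V→P: (-18)(21) − (-16)(-8) = -506
Σ = -2223
Area = |Σ|/2 = 1111.5.

1111.5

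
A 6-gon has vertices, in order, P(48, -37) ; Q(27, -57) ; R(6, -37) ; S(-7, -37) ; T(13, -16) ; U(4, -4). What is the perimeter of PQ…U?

|PQ| = √((-21)² + (-20)²) = √841 = 29
|QR| = √((-21)² + (20)²) = √841 = 29
|RS| = √((-13)² + (0)²) = √169 = 13
|ST| = √((20)² + (21)²) = √841 = 29
|TU| = √((-9)² + (12)²) = √225 = 15
|UP| = √((44)² + (-33)²) = √3025 = 55
Perimeter = 29 + 29 + 13 + 29 + 15 + 55 = 170.

170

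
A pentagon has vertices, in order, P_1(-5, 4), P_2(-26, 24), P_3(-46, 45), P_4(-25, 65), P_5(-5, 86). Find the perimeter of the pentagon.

|P_1P_2| = √((-21)² + (20)²) = √841 = 29
|P_2P_3| = √((-20)² + (21)²) = √841 = 29
|P_3P_4| = √((21)² + (20)²) = √841 = 29
|P_4P_5| = √((20)² + (21)²) = √841 = 29
|P_5P_1| = √((0)² + (-82)²) = √6724 = 82
Perimeter = 29 + 29 + 29 + 29 + 82 = 198.

198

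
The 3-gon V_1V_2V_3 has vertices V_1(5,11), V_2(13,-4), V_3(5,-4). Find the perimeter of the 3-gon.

40

|V_1V_2| = √((8)² + (-15)²) = √289 = 17
|V_2V_3| = √((-8)² + (0)²) = √64 = 8
|V_3V_1| = √((0)² + (15)²) = √225 = 15
Perimeter = 17 + 8 + 15 = 40.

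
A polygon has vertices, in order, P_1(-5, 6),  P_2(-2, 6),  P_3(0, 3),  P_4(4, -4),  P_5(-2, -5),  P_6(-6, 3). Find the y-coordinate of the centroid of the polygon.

Apply Gauss's area formula. First the cross-terms c_i = x_i·y_{i+1} − x_{i+1}·y_i:
  -18, -6, -12, -28, -36, -21  ⇒  2A = -121, A = -60.5.
Then Σ (y_i + y_{i+1})·c_i = -123, so ȳ = -123 / (6·(-60.5)) = 41/121.

41/121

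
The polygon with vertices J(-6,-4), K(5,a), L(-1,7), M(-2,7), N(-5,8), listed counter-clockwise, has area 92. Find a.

-7

Write out the shoelace sum; only the two edges meeting at K involve a:
2·Area = [((-6)·a − 5·(-4)) + (5·7 − (-1)·a)] + 94
       = -5·a + 149 = 184
⇒ a = -7.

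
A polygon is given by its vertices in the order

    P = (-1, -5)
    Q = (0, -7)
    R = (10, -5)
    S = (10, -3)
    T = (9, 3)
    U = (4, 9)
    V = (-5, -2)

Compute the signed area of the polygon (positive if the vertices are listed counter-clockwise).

141.5

P→Q: (-1)(-7) − (0)(-5) = 7
Q→R: (0)(-5) − (10)(-7) = 70
R→S: (10)(-3) − (10)(-5) = 20
S→T: (10)(3) − (9)(-3) = 57
T→U: (9)(9) − (4)(3) = 69
U→V: (4)(-2) − (-5)(9) = 37
V→P: (-5)(-5) − (-1)(-2) = 23
Σ = 283
Signed area = Σ/2 = 141.5 (positive ⇒ counter-clockwise traversal).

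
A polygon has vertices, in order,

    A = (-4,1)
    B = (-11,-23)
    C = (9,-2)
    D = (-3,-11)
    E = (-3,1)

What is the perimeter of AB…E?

82

|AB| = √((-7)² + (-24)²) = √625 = 25
|BC| = √((20)² + (21)²) = √841 = 29
|CD| = √((-12)² + (-9)²) = √225 = 15
|DE| = √((0)² + (12)²) = √144 = 12
|EA| = √((-1)² + (0)²) = √1 = 1
Perimeter = 25 + 29 + 15 + 12 + 1 = 82.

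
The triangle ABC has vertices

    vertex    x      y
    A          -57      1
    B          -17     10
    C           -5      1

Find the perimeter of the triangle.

108

|AB| = √((40)² + (9)²) = √1681 = 41
|BC| = √((12)² + (-9)²) = √225 = 15
|CA| = √((-52)² + (0)²) = √2704 = 52
Perimeter = 41 + 15 + 52 = 108.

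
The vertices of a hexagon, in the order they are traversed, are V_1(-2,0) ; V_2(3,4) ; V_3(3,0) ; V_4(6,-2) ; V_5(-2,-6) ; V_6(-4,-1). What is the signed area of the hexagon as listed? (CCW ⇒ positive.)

Apply the surveyor's formula: 2A = Σ (x_i·y_{i+1} − x_{i+1}·y_i), indices taken mod 6.
Cross-terms: -8, -12, -6, -40, -22, -2  ⇒  Σ = -90
Signed area = Σ/2 = -45 (negative ⇒ clockwise traversal).

-45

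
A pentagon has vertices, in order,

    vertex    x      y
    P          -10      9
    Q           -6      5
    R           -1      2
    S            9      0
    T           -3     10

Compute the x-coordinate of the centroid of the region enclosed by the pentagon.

Apply the surveyor's formula. First the cross-terms c_i = x_i·y_{i+1} − x_{i+1}·y_i:
  4, -7, -18, 90, 73  ⇒  2A = 142, A = 71.
Then Σ (x_i + x_{i+1})·c_i = -568, so x̄ = -568 / (6·71) = -4/3.

-4/3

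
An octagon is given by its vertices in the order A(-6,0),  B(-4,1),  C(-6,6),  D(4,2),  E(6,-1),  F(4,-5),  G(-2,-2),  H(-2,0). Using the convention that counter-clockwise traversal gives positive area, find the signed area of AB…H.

-62

Apply the surveyor's formula: 2A = Σ (x_i·y_{i+1} − x_{i+1}·y_i), indices taken mod 8.
Σ = (-6) + (-18) + (-36) + (-16) + (-26) + (-18) + (-4) + (0) = -124
Signed area = Σ/2 = -62 (negative ⇒ clockwise traversal).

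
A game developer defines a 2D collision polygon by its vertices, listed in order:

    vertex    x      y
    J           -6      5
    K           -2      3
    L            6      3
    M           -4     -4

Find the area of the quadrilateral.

Σ = (-8) + (-24) + (-12) + (-44) = -88
Area = |Σ|/2 = 44.

44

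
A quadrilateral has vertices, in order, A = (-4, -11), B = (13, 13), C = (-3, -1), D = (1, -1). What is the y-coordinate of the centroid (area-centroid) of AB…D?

Apply the shoelace formula. First the cross-terms c_i = x_i·y_{i+1} − x_{i+1}·y_i:
  91, 26, 4, -15  ⇒  2A = 106, A = 53.
Then Σ (y_i + y_{i+1})·c_i = 666, so ȳ = 666 / (6·53) = 111/53.

111/53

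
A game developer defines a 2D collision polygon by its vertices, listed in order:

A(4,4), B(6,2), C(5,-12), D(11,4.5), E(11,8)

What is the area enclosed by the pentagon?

53.5

Cross-terms: -16, -82, 154.5, 38.5, 12  ⇒  Σ = 107
Area = |Σ|/2 = 53.5.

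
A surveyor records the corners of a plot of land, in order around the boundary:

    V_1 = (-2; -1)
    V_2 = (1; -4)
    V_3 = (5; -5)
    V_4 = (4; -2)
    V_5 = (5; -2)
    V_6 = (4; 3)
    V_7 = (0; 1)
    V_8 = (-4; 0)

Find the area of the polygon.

35.5

Apply the shoelace (surveyor's) formula: 2A = Σ (x_i·y_{i+1} − x_{i+1}·y_i), indices taken mod 8.
Σ = (9) + (15) + (10) + (2) + (23) + (4) + (4) + (4) = 71
Area = |Σ|/2 = 35.5.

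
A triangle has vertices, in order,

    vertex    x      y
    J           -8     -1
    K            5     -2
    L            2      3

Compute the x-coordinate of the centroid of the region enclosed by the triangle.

-1/3

Apply the shoelace (surveyor's) formula. First the cross-terms c_i = x_i·y_{i+1} − x_{i+1}·y_i:
  21, 19, 22  ⇒  2A = 62, A = 31.
Then Σ (x_i + x_{i+1})·c_i = -62, so x̄ = -62 / (6·31) = -1/3.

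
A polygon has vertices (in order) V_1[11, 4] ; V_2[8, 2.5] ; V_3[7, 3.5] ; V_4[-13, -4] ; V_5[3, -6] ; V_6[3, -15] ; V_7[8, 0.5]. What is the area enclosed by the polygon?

117.25

Apply the surveyor's formula: 2A = Σ (x_i·y_{i+1} − x_{i+1}·y_i), indices taken mod 7.
Σ = (-4.5) + (10.5) + (17.5) + (90) + (-27) + (121.5) + (26.5) = 234.5
Area = |Σ|/2 = 117.25.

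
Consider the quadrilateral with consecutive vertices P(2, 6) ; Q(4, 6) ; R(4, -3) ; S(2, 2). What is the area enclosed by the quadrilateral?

Apply Gauss's area formula: 2A = Σ (x_i·y_{i+1} − x_{i+1}·y_i), indices taken mod 4.
P→Q: (2)(6) − (4)(6) = -12
Q→R: (4)(-3) − (4)(6) = -36
R→S: (4)(2) − (2)(-3) = 14
S→P: (2)(6) − (2)(2) = 8
Σ = -26
Area = |Σ|/2 = 13.

13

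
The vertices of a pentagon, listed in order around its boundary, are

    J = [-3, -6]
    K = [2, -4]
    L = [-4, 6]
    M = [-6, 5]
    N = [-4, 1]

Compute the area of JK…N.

38.5

Σ = (24) + (-4) + (16) + (14) + (27) = 77
Area = |Σ|/2 = 38.5.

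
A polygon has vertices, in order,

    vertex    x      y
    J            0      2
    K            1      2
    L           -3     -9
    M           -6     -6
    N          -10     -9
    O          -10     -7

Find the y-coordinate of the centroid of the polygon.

Apply Gauss's area formula. First the cross-terms c_i = x_i·y_{i+1} − x_{i+1}·y_i:
  -2, -3, -36, -6, -20, -20  ⇒  2A = -87, A = -43.5.
Then Σ (y_i + y_{i+1})·c_i = 1063, so ȳ = 1063 / (6·(-43.5)) = -1063/261.

-1063/261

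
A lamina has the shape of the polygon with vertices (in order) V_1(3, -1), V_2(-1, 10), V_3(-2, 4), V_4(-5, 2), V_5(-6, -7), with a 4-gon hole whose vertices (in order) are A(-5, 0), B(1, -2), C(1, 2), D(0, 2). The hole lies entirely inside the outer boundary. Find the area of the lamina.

Outer boundary:
Apply the shoelace formula: 2A = Σ (x_i·y_{i+1} − x_{i+1}·y_i), indices taken mod 5.
V_1→V_2: (3)(10) − (-1)(-1) = 29
V_2→V_3: (-1)(4) − (-2)(10) = 16
V_3→V_4: (-2)(2) − (-5)(4) = 16
V_4→V_5: (-5)(-7) − (-6)(2) = 47
V_5→V_1: (-6)(-1) − (3)(-7) = 27
Σ = 135
Area = |Σ|/2 = 67.5.
Hole:
Σ = (10) + (4) + (2) + (10) = 26
Area = |Σ|/2 = 13.
Net area = 67.5 − 13 = 54.5.

54.5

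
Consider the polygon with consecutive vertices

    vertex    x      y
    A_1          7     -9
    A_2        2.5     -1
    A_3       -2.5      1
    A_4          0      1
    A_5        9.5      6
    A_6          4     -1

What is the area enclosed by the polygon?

Σ = (15.5) + (0) + (-2.5) + (-9.5) + (-33.5) + (-29) = -59
Area = |Σ|/2 = 29.5.

29.5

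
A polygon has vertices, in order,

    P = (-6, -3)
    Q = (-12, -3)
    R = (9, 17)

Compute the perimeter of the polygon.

|PQ| = √((-6)² + (0)²) = √36 = 6
|QR| = √((21)² + (20)²) = √841 = 29
|RP| = √((-15)² + (-20)²) = √625 = 25
Perimeter = 6 + 29 + 25 = 60.

60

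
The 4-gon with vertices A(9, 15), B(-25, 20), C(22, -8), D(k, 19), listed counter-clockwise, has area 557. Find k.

The doubled signed area Σ (x_i y_{i+1} − x_{i+1} y_i) is linear in k.
With k=0 it equals 562; the coefficient of k is 23 (from the two edges through D).
So 23·k + 562 = 2·557 = 1114 ⇒ k = 24.

24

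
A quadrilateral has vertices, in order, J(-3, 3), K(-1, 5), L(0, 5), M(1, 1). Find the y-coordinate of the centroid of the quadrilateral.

Apply Gauss's area formula. First the cross-terms c_i = x_i·y_{i+1} − x_{i+1}·y_i:
  -12, -5, -5, 6  ⇒  2A = -16, A = -8.
Then Σ (y_i + y_{i+1})·c_i = -152, so ȳ = -152 / (6·(-8)) = 19/6.

19/6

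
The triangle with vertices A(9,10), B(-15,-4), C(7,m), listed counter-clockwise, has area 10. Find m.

The doubled signed area Σ (x_i y_{i+1} − x_{i+1} y_i) is linear in m.
With m=0 it equals 212; the coefficient of m is -24 (from the two edges through C).
So -24·m + 212 = 2·10 = 20 ⇒ m = 8.

8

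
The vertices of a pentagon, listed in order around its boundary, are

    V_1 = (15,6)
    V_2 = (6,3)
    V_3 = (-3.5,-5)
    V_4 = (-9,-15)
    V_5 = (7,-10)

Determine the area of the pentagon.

Σ = (9) + (-19.5) + (7.5) + (195) + (192) = 384
Area = |Σ|/2 = 192.

192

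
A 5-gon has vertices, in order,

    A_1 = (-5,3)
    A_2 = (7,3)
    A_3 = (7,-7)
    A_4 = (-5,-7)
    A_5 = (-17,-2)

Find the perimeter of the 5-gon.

|A_1A_2| = √((12)² + (0)²) = √144 = 12
|A_2A_3| = √((0)² + (-10)²) = √100 = 10
|A_3A_4| = √((-12)² + (0)²) = √144 = 12
|A_4A_5| = √((-12)² + (5)²) = √169 = 13
|A_5A_1| = √((12)² + (5)²) = √169 = 13
Perimeter = 12 + 10 + 12 + 13 + 13 = 60.

60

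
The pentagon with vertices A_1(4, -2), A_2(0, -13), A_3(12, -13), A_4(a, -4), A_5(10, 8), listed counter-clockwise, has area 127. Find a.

Write out the shoelace sum; only the two edges meeting at A_4 involve a:
2·Area = [(12·(-4) − a·(-13)) + (a·8 − 10·(-4))] + 52
       = 21·a + 44 = 254
⇒ a = 10.

10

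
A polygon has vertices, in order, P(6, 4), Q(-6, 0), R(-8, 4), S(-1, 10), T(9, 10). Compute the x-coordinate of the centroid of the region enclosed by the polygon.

7/30

Apply the shoelace formula. First the cross-terms c_i = x_i·y_{i+1} − x_{i+1}·y_i:
  24, -24, -76, -100, -24  ⇒  2A = -200, A = -100.
Then Σ (x_i + x_{i+1})·c_i = -140, so x̄ = -140 / (6·(-100)) = 7/30.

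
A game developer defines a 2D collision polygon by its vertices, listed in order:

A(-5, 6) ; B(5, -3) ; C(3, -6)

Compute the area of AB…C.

Apply the shoelace formula: 2A = Σ (x_i·y_{i+1} − x_{i+1}·y_i), indices taken mod 3.
Σ = (-15) + (-21) + (-12) = -48
Area = |Σ|/2 = 24.

24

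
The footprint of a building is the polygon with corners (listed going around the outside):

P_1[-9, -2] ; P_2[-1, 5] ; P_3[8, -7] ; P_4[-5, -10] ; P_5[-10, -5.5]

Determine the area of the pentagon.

148.5

Σ = (-47) + (-33) + (-115) + (-72.5) + (-29.5) = -297
Area = |Σ|/2 = 148.5.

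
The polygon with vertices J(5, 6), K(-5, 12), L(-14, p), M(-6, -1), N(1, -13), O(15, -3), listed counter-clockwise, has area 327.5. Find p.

The doubled signed area Σ (x_i y_{i+1} − x_{i+1} y_i) is linear in p.
With p=0 it equals 648; the coefficient of p is 1 (from the two edges through L).
So 1·p + 648 = 2·327.5 = 655 ⇒ p = 7.

7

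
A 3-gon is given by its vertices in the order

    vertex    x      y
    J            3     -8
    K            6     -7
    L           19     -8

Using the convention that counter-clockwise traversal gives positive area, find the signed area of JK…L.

Apply the shoelace (surveyor's) formula: 2A = Σ (x_i·y_{i+1} − x_{i+1}·y_i), indices taken mod 3.
Σ = (27) + (85) + (-128) = -16
Signed area = Σ/2 = -8 (negative ⇒ clockwise traversal).

-8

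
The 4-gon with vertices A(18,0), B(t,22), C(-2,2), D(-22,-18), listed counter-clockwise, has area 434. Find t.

12

Write out the shoelace sum; only the two edges meeting at B involve t:
2·Area = [(18·22 − t·0) + (t·2 − (-2)·22)] + 404
       = 2·t + 844 = 868
⇒ t = 12.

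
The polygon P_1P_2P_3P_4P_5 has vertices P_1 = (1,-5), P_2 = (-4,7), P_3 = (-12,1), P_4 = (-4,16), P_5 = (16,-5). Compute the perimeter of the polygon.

84

|P_1P_2| = √((-5)² + (12)²) = √169 = 13
|P_2P_3| = √((-8)² + (-6)²) = √100 = 10
|P_3P_4| = √((8)² + (15)²) = √289 = 17
|P_4P_5| = √((20)² + (-21)²) = √841 = 29
|P_5P_1| = √((-15)² + (0)²) = √225 = 15
Perimeter = 13 + 10 + 17 + 29 + 15 = 84.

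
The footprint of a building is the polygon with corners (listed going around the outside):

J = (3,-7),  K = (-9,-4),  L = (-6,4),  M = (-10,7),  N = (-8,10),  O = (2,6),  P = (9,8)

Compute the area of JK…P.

Apply the shoelace formula: 2A = Σ (x_i·y_{i+1} − x_{i+1}·y_i), indices taken mod 7.
Σ = (-75) + (-60) + (-2) + (-44) + (-68) + (-38) + (-87) = -374
Area = |Σ|/2 = 187.

187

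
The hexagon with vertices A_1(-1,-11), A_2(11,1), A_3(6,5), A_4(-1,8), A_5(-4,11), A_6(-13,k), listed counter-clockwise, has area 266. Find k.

-1

The doubled signed area Σ (x_i y_{i+1} − x_{i+1} y_i) is linear in k.
With k=0 it equals 529; the coefficient of k is -3 (from the two edges through A_6).
So -3·k + 529 = 2·266 = 532 ⇒ k = -1.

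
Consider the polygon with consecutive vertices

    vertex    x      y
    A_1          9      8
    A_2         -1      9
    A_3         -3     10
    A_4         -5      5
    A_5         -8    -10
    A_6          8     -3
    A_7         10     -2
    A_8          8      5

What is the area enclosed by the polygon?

217

Cross-terms: 89, 17, 35, 90, 104, 14, 66, 19  ⇒  Σ = 434
Area = |Σ|/2 = 217.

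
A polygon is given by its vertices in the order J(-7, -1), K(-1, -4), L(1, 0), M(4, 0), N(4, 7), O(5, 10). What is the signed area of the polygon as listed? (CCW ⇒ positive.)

64.5

Σ = (27) + (4) + (0) + (28) + (5) + (65) = 129
Signed area = Σ/2 = 64.5 (positive ⇒ counter-clockwise traversal).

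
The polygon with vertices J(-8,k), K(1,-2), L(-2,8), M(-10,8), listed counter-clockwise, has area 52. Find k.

The doubled signed area Σ (x_i y_{i+1} − x_{i+1} y_i) is linear in k.
With k=0 it equals 148; the coefficient of k is -11 (from the two edges through J).
So -11·k + 148 = 2·52 = 104 ⇒ k = 4.

4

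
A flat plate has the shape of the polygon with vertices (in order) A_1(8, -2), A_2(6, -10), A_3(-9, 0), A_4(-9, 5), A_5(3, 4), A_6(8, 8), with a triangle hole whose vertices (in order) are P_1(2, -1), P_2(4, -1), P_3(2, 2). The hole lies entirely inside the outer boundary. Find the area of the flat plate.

Outer boundary:
Σ = (-68) + (-90) + (-45) + (-51) + (-8) + (-80) = -342
Area = |Σ|/2 = 171.
Hole:
Apply the shoelace (surveyor's) formula: 2A = Σ (x_i·y_{i+1} − x_{i+1}·y_i), indices taken mod 3.
Σ = (2) + (10) + (-6) = 6
Area = |Σ|/2 = 3.
Net area = 171 − 3 = 168.

168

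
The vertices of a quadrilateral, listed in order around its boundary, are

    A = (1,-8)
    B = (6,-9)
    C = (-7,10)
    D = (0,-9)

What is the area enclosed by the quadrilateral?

A→B: (1)(-9) − (6)(-8) = 39
B→C: (6)(10) − (-7)(-9) = -3
C→D: (-7)(-9) − (0)(10) = 63
D→A: (0)(-8) − (1)(-9) = 9
Σ = 108
Area = |Σ|/2 = 54.

54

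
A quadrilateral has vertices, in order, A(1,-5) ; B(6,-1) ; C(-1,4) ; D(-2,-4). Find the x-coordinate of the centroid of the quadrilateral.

Apply the shoelace (surveyor's) formula. First the cross-terms c_i = x_i·y_{i+1} − x_{i+1}·y_i:
  29, 23, 12, 14  ⇒  2A = 78, A = 39.
Then Σ (x_i + x_{i+1})·c_i = 268, so x̄ = 268 / (6·39) = 134/117.

134/117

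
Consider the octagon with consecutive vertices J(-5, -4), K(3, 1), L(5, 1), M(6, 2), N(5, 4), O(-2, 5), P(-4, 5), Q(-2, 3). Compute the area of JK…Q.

43.5

J→K: (-5)(1) − (3)(-4) = 7
K→L: (3)(1) − (5)(1) = -2
L→M: (5)(2) − (6)(1) = 4
M→N: (6)(4) − (5)(2) = 14
N→O: (5)(5) − (-2)(4) = 33
O→P: (-2)(5) − (-4)(5) = 10
P→Q: (-4)(3) − (-2)(5) = -2
Q→J: (-2)(-4) − (-5)(3) = 23
Σ = 87
Area = |Σ|/2 = 43.5.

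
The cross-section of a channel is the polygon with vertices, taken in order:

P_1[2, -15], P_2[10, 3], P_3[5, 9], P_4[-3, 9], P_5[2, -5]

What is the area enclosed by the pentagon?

140

Apply the shoelace (surveyor's) formula: 2A = Σ (x_i·y_{i+1} − x_{i+1}·y_i), indices taken mod 5.
Cross-terms: 156, 75, 72, -3, -20  ⇒  Σ = 280
Area = |Σ|/2 = 140.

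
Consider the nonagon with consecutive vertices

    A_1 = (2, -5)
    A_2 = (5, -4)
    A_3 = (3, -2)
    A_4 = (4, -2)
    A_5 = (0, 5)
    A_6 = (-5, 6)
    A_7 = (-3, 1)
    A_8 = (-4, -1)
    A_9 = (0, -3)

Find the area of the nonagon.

Σ = (17) + (2) + (2) + (20) + (25) + (13) + (7) + (12) + (6) = 104
Area = |Σ|/2 = 52.

52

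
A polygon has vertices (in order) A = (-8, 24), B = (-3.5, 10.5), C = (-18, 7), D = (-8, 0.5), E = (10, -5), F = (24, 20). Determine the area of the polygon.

A→B: (-8)(10.5) − (-3.5)(24) = 0
B→C: (-3.5)(7) − (-18)(10.5) = 164.5
C→D: (-18)(0.5) − (-8)(7) = 47
D→E: (-8)(-5) − (10)(0.5) = 35
E→F: (10)(20) − (24)(-5) = 320
F→A: (24)(24) − (-8)(20) = 736
Σ = 1302.5
Area = |Σ|/2 = 651.25.

651.25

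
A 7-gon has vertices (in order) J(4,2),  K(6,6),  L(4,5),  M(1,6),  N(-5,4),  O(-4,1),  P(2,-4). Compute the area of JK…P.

Σ = (12) + (6) + (19) + (34) + (11) + (14) + (20) = 116
Area = |Σ|/2 = 58.

58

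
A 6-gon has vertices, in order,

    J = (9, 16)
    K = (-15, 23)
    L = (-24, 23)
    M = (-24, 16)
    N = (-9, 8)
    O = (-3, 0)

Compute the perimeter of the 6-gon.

|JK| = √((-24)² + (7)²) = √625 = 25
|KL| = √((-9)² + (0)²) = √81 = 9
|LM| = √((0)² + (-7)²) = √49 = 7
|MN| = √((15)² + (-8)²) = √289 = 17
|NO| = √((6)² + (-8)²) = √100 = 10
|OJ| = √((12)² + (16)²) = √400 = 20
Perimeter = 25 + 9 + 7 + 17 + 10 + 20 = 88.

88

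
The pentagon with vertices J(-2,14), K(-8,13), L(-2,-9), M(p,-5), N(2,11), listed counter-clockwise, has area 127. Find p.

0

Write out the shoelace sum; only the two edges meeting at M involve p:
2·Area = [((-2)·(-5) − p·(-9)) + (p·11 − 2·(-5))] + 234
       = 20·p + 254 = 254
⇒ p = 0.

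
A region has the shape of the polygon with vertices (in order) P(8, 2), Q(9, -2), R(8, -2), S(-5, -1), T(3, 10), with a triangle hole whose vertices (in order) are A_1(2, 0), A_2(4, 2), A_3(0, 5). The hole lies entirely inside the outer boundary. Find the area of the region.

Outer boundary:
Apply the shoelace (surveyor's) formula: 2A = Σ (x_i·y_{i+1} − x_{i+1}·y_i), indices taken mod 5.
Σ = (-34) + (-2) + (-18) + (-47) + (-74) = -175
Area = |Σ|/2 = 87.5.
Hole:
Apply Gauss's area formula: 2A = Σ (x_i·y_{i+1} − x_{i+1}·y_i), indices taken mod 3.
A_1→A_2: (2)(2) − (4)(0) = 4
A_2→A_3: (4)(5) − (0)(2) = 20
A_3→A_1: (0)(0) − (2)(5) = -10
Σ = 14
Area = |Σ|/2 = 7.
Net area = 87.5 − 7 = 80.5.

80.5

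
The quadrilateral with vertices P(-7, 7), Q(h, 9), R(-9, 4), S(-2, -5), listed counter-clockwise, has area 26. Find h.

-10

The doubled signed area Σ (x_i y_{i+1} − x_{i+1} y_i) is linear in h.
With h=0 it equals 22; the coefficient of h is -3 (from the two edges through Q).
So -3·h + 22 = 2·26 = 52 ⇒ h = -10.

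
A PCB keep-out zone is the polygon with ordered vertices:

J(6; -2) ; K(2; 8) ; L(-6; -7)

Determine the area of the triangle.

Apply the shoelace (surveyor's) formula: 2A = Σ (x_i·y_{i+1} − x_{i+1}·y_i), indices taken mod 3.
Σ = (52) + (34) + (54) = 140
Area = |Σ|/2 = 70.

70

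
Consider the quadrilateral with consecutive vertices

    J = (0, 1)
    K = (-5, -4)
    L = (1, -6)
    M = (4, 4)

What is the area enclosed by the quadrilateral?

Apply Gauss's area formula: 2A = Σ (x_i·y_{i+1} − x_{i+1}·y_i), indices taken mod 4.
Cross-terms: 5, 34, 28, 4  ⇒  Σ = 71
Area = |Σ|/2 = 35.5.

35.5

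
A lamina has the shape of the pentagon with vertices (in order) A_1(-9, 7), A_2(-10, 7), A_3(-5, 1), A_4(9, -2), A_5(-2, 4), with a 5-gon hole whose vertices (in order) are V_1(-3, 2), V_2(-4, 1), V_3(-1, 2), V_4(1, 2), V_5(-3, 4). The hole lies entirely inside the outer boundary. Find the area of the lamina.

Outer boundary:
Σ = (7) + (25) + (1) + (32) + (22) = 87
Area = |Σ|/2 = 43.5.
Hole:
Apply the shoelace (surveyor's) formula: 2A = Σ (x_i·y_{i+1} − x_{i+1}·y_i), indices taken mod 5.
Cross-terms: 5, -7, -4, 10, 6  ⇒  Σ = 10
Area = |Σ|/2 = 5.
Net area = 43.5 − 5 = 38.5.

38.5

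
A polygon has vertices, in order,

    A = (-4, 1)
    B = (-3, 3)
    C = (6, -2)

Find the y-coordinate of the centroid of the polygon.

Apply Gauss's area formula. First the cross-terms c_i = x_i·y_{i+1} − x_{i+1}·y_i:
  -9, -12, -2  ⇒  2A = -23, A = -11.5.
Then Σ (y_i + y_{i+1})·c_i = -46, so ȳ = -46 / (6·(-11.5)) = 2/3.

2/3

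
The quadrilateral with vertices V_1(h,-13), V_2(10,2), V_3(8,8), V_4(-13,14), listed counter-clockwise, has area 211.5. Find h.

Write out the shoelace sum; only the two edges meeting at V_1 involve h:
2·Area = [((-13)·(-13) − h·14) + (h·2 − 10·(-13))] + 280
       = -12·h + 579 = 423
⇒ h = 13.

13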